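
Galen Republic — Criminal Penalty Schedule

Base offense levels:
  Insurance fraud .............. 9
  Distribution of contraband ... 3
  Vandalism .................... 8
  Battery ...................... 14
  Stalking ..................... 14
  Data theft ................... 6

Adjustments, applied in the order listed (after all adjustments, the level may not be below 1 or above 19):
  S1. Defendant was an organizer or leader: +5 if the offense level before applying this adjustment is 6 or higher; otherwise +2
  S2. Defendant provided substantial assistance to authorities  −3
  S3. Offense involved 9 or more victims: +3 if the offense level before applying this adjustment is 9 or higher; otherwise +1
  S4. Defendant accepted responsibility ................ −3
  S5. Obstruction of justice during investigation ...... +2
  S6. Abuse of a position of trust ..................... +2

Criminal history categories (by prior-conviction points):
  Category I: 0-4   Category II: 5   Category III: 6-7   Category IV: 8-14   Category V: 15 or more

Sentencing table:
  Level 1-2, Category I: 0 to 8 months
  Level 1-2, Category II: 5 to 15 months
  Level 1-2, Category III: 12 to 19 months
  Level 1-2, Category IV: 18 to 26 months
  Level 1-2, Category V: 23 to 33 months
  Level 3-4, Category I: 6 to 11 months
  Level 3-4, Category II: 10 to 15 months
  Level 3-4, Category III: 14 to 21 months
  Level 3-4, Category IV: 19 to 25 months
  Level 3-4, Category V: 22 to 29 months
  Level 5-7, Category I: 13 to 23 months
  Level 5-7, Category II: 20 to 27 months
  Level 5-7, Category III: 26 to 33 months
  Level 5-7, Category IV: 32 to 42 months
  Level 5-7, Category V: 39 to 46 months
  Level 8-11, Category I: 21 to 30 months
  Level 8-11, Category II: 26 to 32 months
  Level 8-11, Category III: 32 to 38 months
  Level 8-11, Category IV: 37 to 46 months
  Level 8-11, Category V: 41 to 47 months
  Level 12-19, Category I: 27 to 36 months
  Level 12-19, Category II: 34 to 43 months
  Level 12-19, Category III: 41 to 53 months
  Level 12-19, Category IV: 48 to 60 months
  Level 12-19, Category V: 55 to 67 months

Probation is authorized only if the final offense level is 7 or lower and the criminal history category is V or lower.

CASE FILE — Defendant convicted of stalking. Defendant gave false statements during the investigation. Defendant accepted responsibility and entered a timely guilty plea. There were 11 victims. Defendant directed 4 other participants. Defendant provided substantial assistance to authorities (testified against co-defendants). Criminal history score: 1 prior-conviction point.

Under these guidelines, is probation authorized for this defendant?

Base offense level for stalking: 14.
S1 applies (level before this adjustment is 14 ≥ 6, so +5): 14 + 5 = 19.
S2 applies: 19 − 3 = 16.
S3 applies (level before this adjustment is 16 ≥ 9, so +3): 16 + 3 = 19.
S4 applies: 19 − 3 = 16.
S5 applies: 16 + 2 = 18.
S6 does not apply.
Final offense level: 18.
Criminal history: 1 prior point → Category I (0-4).
Level 18 falls in the 12-19 band.
Grid: Level 12-19 × Category I = 27-36 months.
Probation check: level 18 > 7 and category I ≤ V → not eligible.

No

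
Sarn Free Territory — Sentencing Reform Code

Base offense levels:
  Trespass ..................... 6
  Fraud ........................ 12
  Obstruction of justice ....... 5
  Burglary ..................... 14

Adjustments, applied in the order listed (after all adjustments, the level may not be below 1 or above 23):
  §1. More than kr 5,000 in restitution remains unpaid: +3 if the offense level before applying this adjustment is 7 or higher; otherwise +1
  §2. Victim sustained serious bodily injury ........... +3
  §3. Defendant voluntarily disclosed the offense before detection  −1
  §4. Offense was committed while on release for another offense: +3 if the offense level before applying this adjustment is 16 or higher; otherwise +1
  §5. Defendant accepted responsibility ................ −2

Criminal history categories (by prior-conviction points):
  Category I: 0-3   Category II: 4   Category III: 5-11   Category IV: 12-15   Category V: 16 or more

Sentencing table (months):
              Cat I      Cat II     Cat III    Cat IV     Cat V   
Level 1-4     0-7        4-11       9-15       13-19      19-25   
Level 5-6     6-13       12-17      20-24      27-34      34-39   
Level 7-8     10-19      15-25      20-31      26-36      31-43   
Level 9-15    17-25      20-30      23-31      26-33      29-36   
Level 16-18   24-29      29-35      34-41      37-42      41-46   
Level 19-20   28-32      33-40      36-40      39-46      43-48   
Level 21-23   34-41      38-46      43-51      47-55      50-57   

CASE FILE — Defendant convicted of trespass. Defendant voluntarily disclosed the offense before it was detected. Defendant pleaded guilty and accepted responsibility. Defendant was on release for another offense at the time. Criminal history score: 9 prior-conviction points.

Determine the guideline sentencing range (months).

9-15 months

Base offense level for trespass: 6.
§1 does not apply.
§2 does not apply.
§3 applies: 6 − 1 = 5.
§4 applies (level before this adjustment is 5 < 16, so +1): 5 + 1 = 6.
§5 applies: 6 − 2 = 4.
Final offense level: 4.
Criminal history: 9 prior points → Category III (5-11).
Level 4 falls in the 1-4 band.
Grid: Level 1-4 × Category III = 9-15 months.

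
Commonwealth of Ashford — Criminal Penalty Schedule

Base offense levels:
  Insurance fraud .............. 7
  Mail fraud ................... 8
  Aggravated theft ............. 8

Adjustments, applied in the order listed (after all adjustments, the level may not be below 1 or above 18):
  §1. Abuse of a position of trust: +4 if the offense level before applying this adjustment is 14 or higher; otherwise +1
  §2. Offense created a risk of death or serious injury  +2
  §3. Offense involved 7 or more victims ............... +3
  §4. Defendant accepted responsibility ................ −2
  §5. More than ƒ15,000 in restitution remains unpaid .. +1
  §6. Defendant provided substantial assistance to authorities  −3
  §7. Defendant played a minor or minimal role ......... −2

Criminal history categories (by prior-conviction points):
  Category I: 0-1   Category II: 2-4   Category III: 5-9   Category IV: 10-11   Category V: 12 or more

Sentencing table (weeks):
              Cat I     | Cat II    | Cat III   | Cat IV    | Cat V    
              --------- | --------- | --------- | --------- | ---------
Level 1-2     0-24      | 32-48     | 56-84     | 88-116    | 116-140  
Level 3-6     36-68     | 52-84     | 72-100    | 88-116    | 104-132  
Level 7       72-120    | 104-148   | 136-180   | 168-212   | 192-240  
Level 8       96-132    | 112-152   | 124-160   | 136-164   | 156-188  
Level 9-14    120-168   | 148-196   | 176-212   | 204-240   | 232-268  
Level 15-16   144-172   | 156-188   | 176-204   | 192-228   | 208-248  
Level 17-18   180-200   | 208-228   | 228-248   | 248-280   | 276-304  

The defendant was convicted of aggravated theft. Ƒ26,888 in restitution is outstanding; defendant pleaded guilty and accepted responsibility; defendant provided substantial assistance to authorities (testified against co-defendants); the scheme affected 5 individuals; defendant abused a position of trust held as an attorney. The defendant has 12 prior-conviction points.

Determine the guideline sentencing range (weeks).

104-132 weeks

Base offense level for aggravated theft: 8.
§1 applies (level before this adjustment is 8 < 14, so +1): 8 + 1 = 9.
§2 does not apply.
§4 applies: 9 − 2 = 7.
§5 applies: 7 + 1 = 8.
§6 applies: 8 − 3 = 5.
§7 does not apply.
Final offense level: 5.
Criminal history: 12 prior points → Category V (12+).
Level 5 falls in the 3-6 band.
Grid: Level 3-6 × Category V = 104-132 weeks.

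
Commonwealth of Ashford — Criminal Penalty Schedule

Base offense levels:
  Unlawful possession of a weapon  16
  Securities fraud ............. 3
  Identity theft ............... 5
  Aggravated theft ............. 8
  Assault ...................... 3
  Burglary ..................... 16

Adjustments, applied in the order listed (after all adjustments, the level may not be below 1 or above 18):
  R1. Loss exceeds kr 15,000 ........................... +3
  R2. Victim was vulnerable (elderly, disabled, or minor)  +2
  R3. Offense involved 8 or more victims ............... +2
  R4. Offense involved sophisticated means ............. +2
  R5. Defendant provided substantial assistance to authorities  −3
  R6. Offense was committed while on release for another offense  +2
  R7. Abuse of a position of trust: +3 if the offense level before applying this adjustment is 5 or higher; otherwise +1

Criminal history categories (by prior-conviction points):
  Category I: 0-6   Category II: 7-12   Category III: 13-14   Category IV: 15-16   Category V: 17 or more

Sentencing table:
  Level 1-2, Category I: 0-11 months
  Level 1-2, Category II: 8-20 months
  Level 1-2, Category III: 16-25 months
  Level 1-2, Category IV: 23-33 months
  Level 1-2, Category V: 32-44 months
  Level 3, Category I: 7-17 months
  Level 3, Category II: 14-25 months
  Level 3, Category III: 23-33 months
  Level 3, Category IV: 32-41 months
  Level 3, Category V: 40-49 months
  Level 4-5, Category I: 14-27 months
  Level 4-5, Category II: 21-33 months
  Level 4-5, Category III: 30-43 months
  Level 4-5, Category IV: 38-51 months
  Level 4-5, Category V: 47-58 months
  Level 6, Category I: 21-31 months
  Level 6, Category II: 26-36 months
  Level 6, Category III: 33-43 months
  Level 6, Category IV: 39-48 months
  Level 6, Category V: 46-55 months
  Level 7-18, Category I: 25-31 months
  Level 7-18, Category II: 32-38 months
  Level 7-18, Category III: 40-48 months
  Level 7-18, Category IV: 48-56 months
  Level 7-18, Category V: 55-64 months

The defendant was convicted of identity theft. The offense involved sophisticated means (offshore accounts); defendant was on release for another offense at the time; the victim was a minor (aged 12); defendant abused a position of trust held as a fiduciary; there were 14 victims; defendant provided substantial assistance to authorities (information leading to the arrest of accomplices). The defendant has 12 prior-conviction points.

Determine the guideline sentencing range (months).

32-38 months

Base offense level for identity theft: 5.
R1 does not apply.
R2 applies: 5 + 2 = 7.
R3 applies: 7 + 2 = 9.
R4 applies: 9 + 2 = 11.
R5 applies: 11 − 3 = 8.
R6 applies: 8 + 2 = 10.
R7 applies (level before this adjustment is 10 ≥ 5, so +3): 10 + 3 = 13.
Final offense level: 13.
Criminal history: 12 prior points → Category II (7-12).
Level 13 falls in the 7-18 band.
Grid: Level 7-18 × Category II = 32-38 months.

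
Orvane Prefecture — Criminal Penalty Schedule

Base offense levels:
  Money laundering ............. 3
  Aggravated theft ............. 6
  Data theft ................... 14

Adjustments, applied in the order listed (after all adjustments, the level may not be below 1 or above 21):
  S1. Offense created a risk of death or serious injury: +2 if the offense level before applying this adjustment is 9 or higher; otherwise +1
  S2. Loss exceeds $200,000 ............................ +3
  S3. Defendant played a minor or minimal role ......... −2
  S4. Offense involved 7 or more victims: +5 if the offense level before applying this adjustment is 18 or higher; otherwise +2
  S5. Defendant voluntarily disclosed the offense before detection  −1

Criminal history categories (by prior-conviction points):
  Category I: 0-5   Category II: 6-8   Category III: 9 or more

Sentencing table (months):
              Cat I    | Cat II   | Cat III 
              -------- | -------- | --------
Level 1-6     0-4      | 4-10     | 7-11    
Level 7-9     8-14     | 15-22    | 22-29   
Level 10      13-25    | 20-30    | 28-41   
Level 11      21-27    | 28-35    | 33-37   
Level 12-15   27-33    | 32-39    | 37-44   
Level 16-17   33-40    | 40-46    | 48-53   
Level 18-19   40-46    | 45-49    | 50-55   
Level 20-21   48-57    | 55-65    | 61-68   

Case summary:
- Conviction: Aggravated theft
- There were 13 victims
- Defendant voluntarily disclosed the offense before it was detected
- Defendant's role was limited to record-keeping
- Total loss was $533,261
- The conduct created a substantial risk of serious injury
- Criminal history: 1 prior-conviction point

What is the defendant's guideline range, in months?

8-14 months

Base offense level for aggravated theft: 6.
S1 applies (level before this adjustment is 6 < 9, so +1): 6 + 1 = 7.
S2 applies: 7 + 3 = 10.
S3 applies: 10 − 2 = 8.
S4 applies (level before this adjustment is 8 < 18, so +2): 8 + 2 = 10.
S5 applies: 10 − 1 = 9.
Final offense level: 9.
Criminal history: 1 prior point → Category I (0-5).
Level 9 falls in the 7-9 band.
Grid: Level 7-9 × Category I = 8-14 months.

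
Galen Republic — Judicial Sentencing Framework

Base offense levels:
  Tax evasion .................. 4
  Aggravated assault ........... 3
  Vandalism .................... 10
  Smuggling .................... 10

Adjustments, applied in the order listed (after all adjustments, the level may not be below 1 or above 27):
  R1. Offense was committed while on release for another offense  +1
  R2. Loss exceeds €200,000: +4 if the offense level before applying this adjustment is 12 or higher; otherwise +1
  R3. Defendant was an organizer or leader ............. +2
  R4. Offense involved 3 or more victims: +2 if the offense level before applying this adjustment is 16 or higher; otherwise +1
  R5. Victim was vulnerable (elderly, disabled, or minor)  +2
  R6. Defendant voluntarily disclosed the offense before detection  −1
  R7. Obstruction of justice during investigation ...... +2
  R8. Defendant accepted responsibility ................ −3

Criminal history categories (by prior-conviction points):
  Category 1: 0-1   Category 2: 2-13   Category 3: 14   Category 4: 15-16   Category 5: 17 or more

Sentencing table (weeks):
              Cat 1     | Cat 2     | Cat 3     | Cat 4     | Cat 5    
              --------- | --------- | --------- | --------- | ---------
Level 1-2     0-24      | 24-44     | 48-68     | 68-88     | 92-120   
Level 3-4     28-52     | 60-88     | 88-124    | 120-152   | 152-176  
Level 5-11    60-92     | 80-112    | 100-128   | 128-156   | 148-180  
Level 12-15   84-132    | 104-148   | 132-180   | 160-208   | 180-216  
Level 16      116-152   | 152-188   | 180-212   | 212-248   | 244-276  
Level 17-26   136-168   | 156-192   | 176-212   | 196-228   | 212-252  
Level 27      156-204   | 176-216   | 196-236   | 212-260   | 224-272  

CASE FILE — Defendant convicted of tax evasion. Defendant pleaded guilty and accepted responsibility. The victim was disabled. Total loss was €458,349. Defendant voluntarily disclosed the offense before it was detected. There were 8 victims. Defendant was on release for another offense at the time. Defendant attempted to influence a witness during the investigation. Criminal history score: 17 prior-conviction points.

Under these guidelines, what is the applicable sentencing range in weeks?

148-180 weeks

Base offense level for tax evasion: 4.
R1 applies: 4 + 1 = 5.
R2 applies (level before this adjustment is 5 < 12, so +1): 5 + 1 = 6.
R3 does not apply.
R4 applies (level before this adjustment is 6 < 16, so +1): 6 + 1 = 7.
R5 applies: 7 + 2 = 9.
R6 applies: 9 − 1 = 8.
R7 applies: 8 + 2 = 10.
R8 applies: 10 − 3 = 7.
Final offense level: 7.
Criminal history: 17 prior points → Category 5 (17+).
Level 7 falls in the 5-11 band.
Grid: Level 5-11 × Category 5 = 148-180 weeks.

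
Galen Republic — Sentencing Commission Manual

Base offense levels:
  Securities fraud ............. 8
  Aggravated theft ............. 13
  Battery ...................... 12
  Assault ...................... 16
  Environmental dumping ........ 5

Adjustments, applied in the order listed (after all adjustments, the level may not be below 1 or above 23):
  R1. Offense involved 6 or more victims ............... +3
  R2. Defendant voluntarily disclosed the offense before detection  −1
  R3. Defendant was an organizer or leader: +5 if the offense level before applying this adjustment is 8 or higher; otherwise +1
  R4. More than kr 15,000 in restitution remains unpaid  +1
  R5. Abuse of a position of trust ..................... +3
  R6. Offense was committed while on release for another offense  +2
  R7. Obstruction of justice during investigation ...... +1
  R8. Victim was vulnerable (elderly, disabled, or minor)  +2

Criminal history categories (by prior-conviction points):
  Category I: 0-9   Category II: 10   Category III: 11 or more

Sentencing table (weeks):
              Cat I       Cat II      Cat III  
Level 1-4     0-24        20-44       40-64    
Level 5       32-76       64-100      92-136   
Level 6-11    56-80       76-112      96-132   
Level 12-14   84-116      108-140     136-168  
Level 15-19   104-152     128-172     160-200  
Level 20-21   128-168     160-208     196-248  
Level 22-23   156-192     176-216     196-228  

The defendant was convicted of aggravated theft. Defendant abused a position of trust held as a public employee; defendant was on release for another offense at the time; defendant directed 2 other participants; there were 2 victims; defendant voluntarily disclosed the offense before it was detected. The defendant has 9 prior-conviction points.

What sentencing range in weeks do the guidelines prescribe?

Base offense level for aggravated theft: 13.
R1 does not apply.
R2 applies: 13 − 1 = 12.
R3 applies (level before this adjustment is 12 ≥ 8, so +5): 12 + 5 = 17.
R4 does not apply.
R5 applies: 17 + 3 = 20.
R6 applies: 20 + 2 = 22.
R8 does not apply.
Final offense level: 22.
Criminal history: 9 prior points → Category I (0-9).
Level 22 falls in the 22-23 band.
Grid: Level 22-23 × Category I = 156-192 weeks.

156-192 weeks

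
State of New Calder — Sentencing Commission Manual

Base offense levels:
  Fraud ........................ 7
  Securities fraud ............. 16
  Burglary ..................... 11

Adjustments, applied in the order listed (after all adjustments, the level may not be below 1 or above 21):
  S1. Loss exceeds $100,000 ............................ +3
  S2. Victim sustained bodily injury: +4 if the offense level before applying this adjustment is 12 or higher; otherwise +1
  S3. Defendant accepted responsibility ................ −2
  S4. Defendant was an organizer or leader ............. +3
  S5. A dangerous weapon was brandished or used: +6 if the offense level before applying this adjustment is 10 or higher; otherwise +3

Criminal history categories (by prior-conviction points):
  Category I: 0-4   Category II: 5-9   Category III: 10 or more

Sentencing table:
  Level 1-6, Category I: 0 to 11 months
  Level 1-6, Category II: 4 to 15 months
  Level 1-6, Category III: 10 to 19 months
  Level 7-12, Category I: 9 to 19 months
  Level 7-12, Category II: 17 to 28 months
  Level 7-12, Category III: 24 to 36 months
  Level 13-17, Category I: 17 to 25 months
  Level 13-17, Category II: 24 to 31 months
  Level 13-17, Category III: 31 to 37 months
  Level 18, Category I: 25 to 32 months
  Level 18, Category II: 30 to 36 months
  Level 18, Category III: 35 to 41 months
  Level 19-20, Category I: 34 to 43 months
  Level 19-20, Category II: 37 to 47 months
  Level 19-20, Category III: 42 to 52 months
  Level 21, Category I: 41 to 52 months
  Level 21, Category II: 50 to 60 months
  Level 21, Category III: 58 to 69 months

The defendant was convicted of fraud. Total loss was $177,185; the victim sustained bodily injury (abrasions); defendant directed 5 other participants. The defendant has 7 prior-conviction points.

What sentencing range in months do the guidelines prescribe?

24-31 months

Base offense level for fraud: 7.
S1 applies: 7 + 3 = 10.
S2 applies (level before this adjustment is 10 < 12, so +1): 10 + 1 = 11.
S3 does not apply.
S4 applies: 11 + 3 = 14.
S5 does not apply.
Final offense level: 14.
Criminal history: 7 prior points → Category II (5-9).
Level 14 falls in the 13-17 band.
Grid: Level 13-17 × Category II = 24-31 months.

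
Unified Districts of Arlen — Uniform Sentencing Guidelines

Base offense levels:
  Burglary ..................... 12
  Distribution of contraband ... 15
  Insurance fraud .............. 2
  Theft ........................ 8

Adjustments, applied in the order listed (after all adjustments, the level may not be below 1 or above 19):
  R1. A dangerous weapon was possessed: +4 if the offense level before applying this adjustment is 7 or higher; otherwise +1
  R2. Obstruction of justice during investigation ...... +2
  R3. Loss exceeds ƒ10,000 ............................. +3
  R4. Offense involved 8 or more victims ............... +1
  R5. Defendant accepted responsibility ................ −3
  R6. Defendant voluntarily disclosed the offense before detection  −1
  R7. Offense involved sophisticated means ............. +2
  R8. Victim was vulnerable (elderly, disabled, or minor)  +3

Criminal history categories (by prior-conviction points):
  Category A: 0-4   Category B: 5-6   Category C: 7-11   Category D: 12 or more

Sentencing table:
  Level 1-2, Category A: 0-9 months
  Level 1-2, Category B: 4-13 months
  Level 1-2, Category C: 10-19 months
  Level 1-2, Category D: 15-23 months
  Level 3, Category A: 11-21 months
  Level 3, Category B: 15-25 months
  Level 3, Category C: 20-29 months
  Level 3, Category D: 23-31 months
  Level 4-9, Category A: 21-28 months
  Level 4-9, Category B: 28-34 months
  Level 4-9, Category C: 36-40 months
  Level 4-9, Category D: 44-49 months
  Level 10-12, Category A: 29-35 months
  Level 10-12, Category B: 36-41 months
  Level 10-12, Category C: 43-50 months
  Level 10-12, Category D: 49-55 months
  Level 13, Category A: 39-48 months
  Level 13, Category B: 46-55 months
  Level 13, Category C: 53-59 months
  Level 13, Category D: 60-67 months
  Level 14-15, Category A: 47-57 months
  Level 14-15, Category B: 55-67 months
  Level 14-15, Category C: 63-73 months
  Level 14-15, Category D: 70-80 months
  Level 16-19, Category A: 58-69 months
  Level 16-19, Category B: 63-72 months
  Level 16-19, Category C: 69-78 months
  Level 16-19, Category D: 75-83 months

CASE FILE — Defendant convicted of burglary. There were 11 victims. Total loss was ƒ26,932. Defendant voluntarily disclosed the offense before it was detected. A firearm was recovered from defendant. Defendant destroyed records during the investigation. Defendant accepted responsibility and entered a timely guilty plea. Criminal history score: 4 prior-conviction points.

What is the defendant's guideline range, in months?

Base offense level for burglary: 12.
R1 applies (level before this adjustment is 12 ≥ 7, so +4): 12 + 4 = 16.
R2 applies: 16 + 2 = 18.
R3 applies: 18 + 3 = 21.
R4 applies: 21 + 1 = 22.
R5 applies: 22 − 3 = 19.
R6 applies: 19 − 1 = 18.
R7 does not apply.
R8 does not apply.
Final offense level: 18.
Criminal history: 4 prior points → Category A (0-4).
Level 18 falls in the 16-19 band.
Grid: Level 16-19 × Category A = 58-69 months.

58-69 months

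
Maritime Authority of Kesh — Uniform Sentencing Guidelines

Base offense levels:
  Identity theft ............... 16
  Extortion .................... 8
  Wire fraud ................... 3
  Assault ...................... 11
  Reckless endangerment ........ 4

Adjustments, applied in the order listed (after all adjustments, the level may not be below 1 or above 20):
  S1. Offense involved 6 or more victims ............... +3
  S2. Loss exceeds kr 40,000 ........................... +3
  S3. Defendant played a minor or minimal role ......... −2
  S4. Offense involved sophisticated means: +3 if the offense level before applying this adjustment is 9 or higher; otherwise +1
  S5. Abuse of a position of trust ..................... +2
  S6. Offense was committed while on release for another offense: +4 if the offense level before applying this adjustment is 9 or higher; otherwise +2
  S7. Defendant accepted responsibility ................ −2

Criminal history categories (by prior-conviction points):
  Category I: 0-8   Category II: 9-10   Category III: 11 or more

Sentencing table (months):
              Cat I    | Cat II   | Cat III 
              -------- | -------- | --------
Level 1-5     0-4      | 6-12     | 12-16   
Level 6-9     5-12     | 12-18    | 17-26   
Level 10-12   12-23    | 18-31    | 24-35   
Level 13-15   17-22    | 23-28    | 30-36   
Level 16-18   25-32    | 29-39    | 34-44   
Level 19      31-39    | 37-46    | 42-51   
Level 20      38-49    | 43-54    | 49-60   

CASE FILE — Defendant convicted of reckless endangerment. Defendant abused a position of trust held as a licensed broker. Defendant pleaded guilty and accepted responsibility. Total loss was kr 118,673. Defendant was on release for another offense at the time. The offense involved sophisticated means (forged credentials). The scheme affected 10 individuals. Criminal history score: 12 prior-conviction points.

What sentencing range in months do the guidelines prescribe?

34-44 months

Base offense level for reckless endangerment: 4.
S1 applies: 4 + 3 = 7.
S2 applies: 7 + 3 = 10.
S4 applies (level before this adjustment is 10 ≥ 9, so +3): 10 + 3 = 13.
S5 applies: 13 + 2 = 15.
S6 applies (level before this adjustment is 15 ≥ 9, so +4): 15 + 4 = 19.
S7 applies: 19 − 2 = 17.
Final offense level: 17.
Criminal history: 12 prior points → Category III (11+).
Level 17 falls in the 16-18 band.
Grid: Level 16-18 × Category III = 34-44 months.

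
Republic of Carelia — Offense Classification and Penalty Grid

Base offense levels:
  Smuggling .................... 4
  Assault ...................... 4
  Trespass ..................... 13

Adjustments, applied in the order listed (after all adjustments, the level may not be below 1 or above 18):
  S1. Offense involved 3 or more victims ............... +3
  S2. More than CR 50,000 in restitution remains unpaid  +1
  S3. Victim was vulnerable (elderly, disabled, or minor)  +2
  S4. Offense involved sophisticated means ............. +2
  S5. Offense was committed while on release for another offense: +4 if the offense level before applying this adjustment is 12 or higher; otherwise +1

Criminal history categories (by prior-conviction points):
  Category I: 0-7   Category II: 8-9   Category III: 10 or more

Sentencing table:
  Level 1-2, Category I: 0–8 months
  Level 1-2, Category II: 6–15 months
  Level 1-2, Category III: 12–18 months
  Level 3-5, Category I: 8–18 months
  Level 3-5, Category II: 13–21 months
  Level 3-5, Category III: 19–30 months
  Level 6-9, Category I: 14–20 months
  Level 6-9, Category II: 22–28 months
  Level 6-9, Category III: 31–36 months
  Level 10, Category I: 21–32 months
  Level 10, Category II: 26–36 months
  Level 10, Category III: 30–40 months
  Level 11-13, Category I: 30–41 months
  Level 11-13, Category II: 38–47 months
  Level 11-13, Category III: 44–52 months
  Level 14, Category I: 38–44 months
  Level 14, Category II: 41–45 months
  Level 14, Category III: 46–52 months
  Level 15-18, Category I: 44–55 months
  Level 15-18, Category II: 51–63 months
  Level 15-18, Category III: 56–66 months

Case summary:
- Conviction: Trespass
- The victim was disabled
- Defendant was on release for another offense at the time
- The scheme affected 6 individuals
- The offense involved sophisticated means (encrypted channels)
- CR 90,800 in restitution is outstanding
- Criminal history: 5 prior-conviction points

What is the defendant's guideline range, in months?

Base offense level for trespass: 13.
S1 applies: 13 + 3 = 16.
S2 applies: 16 + 1 = 17.
S3 applies: 17 + 2 = 19.
S4 applies: 19 + 2 = 21.
S5 applies (level before this adjustment is 21 ≥ 12, so +4): 21 + 4 = 25.
Level 25 exceeds the maximum of 18; capped at 18.
Final offense level: 18.
Criminal history: 5 prior points → Category I (0-7).
Level 18 falls in the 15-18 band.
Grid: Level 15-18 × Category I = 44-55 months.

44-55 months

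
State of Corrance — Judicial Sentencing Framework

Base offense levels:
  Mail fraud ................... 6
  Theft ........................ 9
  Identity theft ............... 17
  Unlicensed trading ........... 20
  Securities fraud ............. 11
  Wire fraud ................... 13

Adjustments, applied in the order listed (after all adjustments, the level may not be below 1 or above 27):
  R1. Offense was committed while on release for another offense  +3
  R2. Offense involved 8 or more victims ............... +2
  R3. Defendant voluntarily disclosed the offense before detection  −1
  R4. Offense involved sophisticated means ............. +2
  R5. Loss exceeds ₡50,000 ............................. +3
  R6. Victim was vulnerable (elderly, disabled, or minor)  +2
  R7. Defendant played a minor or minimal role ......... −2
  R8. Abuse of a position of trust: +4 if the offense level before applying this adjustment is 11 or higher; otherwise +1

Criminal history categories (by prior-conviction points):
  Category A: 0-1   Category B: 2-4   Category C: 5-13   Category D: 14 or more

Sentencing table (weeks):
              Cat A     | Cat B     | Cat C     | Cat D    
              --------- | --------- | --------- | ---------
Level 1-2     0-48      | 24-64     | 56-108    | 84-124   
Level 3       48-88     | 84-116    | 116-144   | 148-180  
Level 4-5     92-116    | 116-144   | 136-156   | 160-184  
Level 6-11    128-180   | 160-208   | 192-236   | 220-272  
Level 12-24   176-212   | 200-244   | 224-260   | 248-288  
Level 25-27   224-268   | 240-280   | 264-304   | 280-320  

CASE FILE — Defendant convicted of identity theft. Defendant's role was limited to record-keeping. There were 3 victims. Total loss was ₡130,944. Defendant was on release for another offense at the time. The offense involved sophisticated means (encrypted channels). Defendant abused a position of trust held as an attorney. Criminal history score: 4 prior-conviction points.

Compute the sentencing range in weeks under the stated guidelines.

240-280 weeks

Base offense level for identity theft: 17.
R1 applies: 17 + 3 = 20.
R3 does not apply.
R4 applies: 20 + 2 = 22.
R5 applies: 22 + 3 = 25.
R6 does not apply.
R7 applies: 25 − 2 = 23.
R8 applies (level before this adjustment is 23 ≥ 11, so +4): 23 + 4 = 27.
Final offense level: 27.
Criminal history: 4 prior points → Category B (2-4).
Level 27 falls in the 25-27 band.
Grid: Level 25-27 × Category B = 240-280 weeks.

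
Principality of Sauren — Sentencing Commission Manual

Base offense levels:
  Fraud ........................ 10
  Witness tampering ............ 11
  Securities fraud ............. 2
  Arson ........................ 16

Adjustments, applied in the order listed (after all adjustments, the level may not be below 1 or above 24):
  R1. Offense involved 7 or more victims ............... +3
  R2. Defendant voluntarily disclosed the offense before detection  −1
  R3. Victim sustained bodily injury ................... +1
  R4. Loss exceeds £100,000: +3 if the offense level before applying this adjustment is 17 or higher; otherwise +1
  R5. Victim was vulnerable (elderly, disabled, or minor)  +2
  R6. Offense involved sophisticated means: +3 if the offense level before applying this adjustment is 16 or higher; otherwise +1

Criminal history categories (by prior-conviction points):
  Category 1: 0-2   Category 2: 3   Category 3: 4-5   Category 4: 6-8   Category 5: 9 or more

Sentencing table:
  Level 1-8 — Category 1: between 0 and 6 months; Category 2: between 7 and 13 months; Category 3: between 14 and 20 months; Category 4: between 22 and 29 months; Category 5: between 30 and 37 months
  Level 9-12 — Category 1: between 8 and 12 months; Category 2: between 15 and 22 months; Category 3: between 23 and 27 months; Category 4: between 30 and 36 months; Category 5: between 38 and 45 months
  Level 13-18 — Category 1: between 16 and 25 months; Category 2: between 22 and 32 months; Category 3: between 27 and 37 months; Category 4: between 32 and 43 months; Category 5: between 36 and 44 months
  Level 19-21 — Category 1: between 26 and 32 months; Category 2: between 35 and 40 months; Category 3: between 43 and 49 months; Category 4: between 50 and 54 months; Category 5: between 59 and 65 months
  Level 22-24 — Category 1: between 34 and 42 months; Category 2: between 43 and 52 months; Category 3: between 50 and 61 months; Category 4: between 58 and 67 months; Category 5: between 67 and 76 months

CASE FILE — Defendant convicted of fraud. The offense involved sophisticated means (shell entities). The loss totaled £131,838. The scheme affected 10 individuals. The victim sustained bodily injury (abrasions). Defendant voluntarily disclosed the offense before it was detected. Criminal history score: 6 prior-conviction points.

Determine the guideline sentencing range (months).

32-43 months

Base offense level for fraud: 10.
R1 applies: 10 + 3 = 13.
R2 applies: 13 − 1 = 12.
R3 applies: 12 + 1 = 13.
R4 applies (level before this adjustment is 13 < 17, so +1): 13 + 1 = 14.
R6 applies (level before this adjustment is 14 < 16, so +1): 14 + 1 = 15.
Final offense level: 15.
Criminal history: 6 prior points → Category 4 (6-8).
Level 15 falls in the 13-18 band.
Grid: Level 13-18 × Category 4 = 32-43 months.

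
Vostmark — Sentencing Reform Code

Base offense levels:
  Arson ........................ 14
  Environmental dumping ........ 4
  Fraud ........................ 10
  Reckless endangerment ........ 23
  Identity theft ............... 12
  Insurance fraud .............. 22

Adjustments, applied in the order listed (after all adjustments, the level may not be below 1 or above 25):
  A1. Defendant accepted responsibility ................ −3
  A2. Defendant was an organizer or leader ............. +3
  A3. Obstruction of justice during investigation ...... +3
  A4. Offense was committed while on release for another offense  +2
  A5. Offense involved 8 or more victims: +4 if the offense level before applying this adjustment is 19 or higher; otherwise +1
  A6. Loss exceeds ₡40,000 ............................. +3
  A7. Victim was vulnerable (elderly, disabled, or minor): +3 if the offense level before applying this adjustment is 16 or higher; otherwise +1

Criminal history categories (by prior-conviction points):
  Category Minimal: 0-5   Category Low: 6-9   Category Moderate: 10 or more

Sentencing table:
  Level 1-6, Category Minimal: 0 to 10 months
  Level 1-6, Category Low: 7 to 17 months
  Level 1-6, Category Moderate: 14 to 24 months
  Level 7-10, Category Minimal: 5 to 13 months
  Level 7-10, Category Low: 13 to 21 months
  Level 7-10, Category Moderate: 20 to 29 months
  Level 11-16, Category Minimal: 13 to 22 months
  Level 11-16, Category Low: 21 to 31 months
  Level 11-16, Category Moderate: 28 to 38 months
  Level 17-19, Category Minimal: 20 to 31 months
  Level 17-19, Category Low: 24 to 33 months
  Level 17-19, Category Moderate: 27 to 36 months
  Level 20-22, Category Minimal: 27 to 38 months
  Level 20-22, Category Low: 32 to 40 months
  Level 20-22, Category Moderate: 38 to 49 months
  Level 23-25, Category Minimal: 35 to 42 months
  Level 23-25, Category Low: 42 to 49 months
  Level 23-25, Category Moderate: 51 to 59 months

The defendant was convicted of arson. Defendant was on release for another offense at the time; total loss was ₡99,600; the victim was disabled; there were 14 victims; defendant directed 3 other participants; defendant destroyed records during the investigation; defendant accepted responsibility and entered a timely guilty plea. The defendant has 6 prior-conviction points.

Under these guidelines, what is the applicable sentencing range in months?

42-49 months

Base offense level for arson: 14.
A1 applies: 14 − 3 = 11.
A2 applies: 11 + 3 = 14.
A3 applies: 14 + 3 = 17.
A4 applies: 17 + 2 = 19.
A5 applies (level before this adjustment is 19 ≥ 19, so +4): 19 + 4 = 23.
A6 applies: 23 + 3 = 26.
A7 applies (level before this adjustment is 26 ≥ 16, so +3): 26 + 3 = 29.
Level 29 exceeds the maximum of 25; capped at 25.
Final offense level: 25.
Criminal history: 6 prior points → Category Low (6-9).
Level 25 falls in the 23-25 band.
Grid: Level 23-25 × Category Low = 42-49 months.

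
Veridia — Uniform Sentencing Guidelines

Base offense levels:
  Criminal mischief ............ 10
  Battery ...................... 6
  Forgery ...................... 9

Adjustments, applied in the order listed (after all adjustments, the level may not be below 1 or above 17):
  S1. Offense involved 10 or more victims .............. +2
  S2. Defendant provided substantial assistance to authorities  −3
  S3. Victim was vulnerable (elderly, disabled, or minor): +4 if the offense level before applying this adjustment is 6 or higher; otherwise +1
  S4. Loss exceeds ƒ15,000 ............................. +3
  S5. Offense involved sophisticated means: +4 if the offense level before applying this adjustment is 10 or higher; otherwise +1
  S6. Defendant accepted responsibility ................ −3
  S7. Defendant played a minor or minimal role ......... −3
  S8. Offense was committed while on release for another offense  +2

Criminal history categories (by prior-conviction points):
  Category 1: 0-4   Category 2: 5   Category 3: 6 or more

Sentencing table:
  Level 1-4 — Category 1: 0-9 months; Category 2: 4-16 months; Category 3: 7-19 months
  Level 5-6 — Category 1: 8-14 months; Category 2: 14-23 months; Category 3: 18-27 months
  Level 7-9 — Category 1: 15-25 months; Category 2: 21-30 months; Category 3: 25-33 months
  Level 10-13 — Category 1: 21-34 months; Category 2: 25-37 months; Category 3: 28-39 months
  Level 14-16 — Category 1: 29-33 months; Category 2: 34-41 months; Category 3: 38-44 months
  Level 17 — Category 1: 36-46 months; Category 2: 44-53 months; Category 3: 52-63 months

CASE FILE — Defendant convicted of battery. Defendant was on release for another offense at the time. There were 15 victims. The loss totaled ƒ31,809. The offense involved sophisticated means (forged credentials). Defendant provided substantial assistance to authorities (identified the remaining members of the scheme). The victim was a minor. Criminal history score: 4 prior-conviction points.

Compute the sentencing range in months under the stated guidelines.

21-34 months

Base offense level for battery: 6.
S1 applies: 6 + 2 = 8.
S2 applies: 8 − 3 = 5.
S3 applies (level before this adjustment is 5 < 6, so +1): 5 + 1 = 6.
S4 applies: 6 + 3 = 9.
S5 applies (level before this adjustment is 9 < 10, so +1): 9 + 1 = 10.
S7 does not apply.
S8 applies: 10 + 2 = 12.
Final offense level: 12.
Criminal history: 4 prior points → Category 1 (0-4).
Level 12 falls in the 10-13 band.
Grid: Level 10-13 × Category 1 = 21-34 months.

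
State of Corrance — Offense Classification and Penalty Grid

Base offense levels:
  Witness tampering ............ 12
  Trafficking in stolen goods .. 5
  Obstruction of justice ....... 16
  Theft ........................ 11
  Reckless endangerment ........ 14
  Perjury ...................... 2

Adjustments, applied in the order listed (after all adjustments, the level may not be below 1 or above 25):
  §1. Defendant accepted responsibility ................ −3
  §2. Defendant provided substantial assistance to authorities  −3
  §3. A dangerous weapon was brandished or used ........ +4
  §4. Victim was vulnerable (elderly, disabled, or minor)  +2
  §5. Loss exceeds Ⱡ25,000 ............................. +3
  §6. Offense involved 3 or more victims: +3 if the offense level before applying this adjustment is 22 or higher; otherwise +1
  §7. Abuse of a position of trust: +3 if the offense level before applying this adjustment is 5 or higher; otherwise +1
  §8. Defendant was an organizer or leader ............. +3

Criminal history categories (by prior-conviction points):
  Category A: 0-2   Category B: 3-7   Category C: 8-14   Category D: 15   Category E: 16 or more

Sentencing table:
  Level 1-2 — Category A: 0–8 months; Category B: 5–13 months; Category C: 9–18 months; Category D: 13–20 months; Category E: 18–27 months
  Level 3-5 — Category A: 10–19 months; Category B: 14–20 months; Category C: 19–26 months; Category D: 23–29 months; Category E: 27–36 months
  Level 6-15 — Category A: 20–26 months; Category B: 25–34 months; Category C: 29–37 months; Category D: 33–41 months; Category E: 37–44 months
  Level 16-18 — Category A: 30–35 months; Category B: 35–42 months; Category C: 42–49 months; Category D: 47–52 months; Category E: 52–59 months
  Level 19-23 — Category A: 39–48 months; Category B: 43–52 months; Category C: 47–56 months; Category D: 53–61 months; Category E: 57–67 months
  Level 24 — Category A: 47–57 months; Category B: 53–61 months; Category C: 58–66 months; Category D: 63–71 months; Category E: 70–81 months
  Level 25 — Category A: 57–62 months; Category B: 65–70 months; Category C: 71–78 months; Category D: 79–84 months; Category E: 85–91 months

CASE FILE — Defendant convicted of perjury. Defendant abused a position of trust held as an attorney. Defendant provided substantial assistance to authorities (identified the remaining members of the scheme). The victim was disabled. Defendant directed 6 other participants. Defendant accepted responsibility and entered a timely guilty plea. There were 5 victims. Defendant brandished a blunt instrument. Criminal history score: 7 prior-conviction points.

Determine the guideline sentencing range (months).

Base offense level for perjury: 2.
§1 applies: 2 − 3 = -1.
§2 applies: -1 − 3 = -4.
§3 applies: -4 + 4 = 0.
§4 applies: 0 + 2 = 2.
§5 does not apply.
§6 applies (level before this adjustment is 2 < 22, so +1): 2 + 1 = 3.
§7 applies (level before this adjustment is 3 < 5, so +1): 3 + 1 = 4.
§8 applies: 4 + 3 = 7.
Final offense level: 7.
Criminal history: 7 prior points → Category B (3-7).
Level 7 falls in the 6-15 band.
Grid: Level 6-15 × Category B = 25-34 months.

25-34 months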